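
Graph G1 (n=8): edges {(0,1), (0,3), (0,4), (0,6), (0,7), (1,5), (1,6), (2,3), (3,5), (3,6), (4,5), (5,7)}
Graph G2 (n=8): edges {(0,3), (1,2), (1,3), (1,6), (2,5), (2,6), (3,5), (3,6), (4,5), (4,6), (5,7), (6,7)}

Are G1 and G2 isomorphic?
Yes, isomorphic

The graphs are isomorphic.
One valid mapping φ: V(G1) → V(G2): 0→6, 1→2, 2→0, 3→3, 4→4, 5→5, 6→1, 7→7

Verify φ preserves adjacency — for each edge of G1, its image is an edge of G2:
  (0,1) → (φ(0),φ(1)) = (2,6) ∈ E(G2) ✓
  (0,3) → (φ(0),φ(3)) = (3,6) ∈ E(G2) ✓
  (0,4) → (φ(0),φ(4)) = (4,6) ∈ E(G2) ✓
  (0,6) → (φ(0),φ(6)) = (1,6) ∈ E(G2) ✓
  (0,7) → (φ(0),φ(7)) = (6,7) ∈ E(G2) ✓
  (1,5) → (φ(1),φ(5)) = (2,5) ∈ E(G2) ✓
  (1,6) → (φ(1),φ(6)) = (1,2) ∈ E(G2) ✓
  (2,3) → (φ(2),φ(3)) = (0,3) ∈ E(G2) ✓
  (3,5) → (φ(3),φ(5)) = (3,5) ∈ E(G2) ✓
  (3,6) → (φ(3),φ(6)) = (1,3) ∈ E(G2) ✓
  (4,5) → (φ(4),φ(5)) = (4,5) ∈ E(G2) ✓
  (5,7) → (φ(5),φ(7)) = (5,7) ∈ E(G2) ✓
All 12 edges of G1 map to edges of G2, and |E(G1)| = |E(G2)| = 12, so φ is a bijection on edges as well as vertices. Hence G1 ≅ G2.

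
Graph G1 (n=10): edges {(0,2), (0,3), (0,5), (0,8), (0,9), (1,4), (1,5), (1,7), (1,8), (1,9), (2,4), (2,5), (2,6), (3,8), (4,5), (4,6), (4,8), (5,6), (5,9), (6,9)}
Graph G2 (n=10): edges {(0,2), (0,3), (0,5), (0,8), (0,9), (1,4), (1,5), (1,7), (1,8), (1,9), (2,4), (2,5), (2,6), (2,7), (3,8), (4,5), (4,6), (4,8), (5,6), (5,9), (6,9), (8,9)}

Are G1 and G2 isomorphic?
No, not isomorphic

The graphs are NOT isomorphic.

Counting edges: G1 has 20 edge(s); G2 has 22 edge(s).
Edge count is an isomorphism invariant (a bijection on vertices induces a bijection on edges), so differing edge counts rule out isomorphism.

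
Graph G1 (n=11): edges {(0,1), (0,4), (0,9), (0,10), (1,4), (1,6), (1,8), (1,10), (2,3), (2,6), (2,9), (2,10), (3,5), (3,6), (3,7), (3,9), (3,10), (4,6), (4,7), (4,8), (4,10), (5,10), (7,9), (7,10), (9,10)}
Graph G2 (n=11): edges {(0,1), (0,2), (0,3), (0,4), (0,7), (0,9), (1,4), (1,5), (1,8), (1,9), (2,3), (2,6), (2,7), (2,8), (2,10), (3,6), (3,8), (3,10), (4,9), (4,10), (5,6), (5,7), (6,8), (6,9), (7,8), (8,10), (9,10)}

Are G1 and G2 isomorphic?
No, not isomorphic

The graphs are NOT isomorphic.

Counting triangles (3-cliques): G1 has 17, G2 has 15.
Triangle count is an isomorphism invariant, so differing triangle counts rule out isomorphism.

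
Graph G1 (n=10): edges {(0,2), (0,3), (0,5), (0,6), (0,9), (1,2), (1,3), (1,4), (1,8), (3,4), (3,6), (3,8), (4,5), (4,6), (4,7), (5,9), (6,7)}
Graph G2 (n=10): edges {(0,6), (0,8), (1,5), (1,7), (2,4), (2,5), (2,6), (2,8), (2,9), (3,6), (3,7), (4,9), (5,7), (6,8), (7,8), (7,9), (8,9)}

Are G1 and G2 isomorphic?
Yes, isomorphic

The graphs are isomorphic.
One valid mapping φ: V(G1) → V(G2): 0→7, 1→6, 2→3, 3→8, 4→2, 5→5, 6→9, 7→4, 8→0, 9→1

Verify φ preserves adjacency — for each edge of G1, its image is an edge of G2:
  (0,2) → (φ(0),φ(2)) = (3,7) ∈ E(G2) ✓
  (0,3) → (φ(0),φ(3)) = (7,8) ∈ E(G2) ✓
  (0,5) → (φ(0),φ(5)) = (5,7) ∈ E(G2) ✓
  (0,6) → (φ(0),φ(6)) = (7,9) ∈ E(G2) ✓
  (0,9) → (φ(0),φ(9)) = (1,7) ∈ E(G2) ✓
  (1,2) → (φ(1),φ(2)) = (3,6) ∈ E(G2) ✓
  (1,3) → (φ(1),φ(3)) = (6,8) ∈ E(G2) ✓
  (1,4) → (φ(1),φ(4)) = (2,6) ∈ E(G2) ✓
  (1,8) → (φ(1),φ(8)) = (0,6) ∈ E(G2) ✓
  (3,4) → (φ(3),φ(4)) = (2,8) ∈ E(G2) ✓
  (3,6) → (φ(3),φ(6)) = (8,9) ∈ E(G2) ✓
  (3,8) → (φ(3),φ(8)) = (0,8) ∈ E(G2) ✓
  (4,5) → (φ(4),φ(5)) = (2,5) ∈ E(G2) ✓
  (4,6) → (φ(4),φ(6)) = (2,9) ∈ E(G2) ✓
  (4,7) → (φ(4),φ(7)) = (2,4) ∈ E(G2) ✓
  (5,9) → (φ(5),φ(9)) = (1,5) ∈ E(G2) ✓
  (6,7) → (φ(6),φ(7)) = (4,9) ∈ E(G2) ✓
All 17 edges of G1 map to edges of G2, and |E(G1)| = |E(G2)| = 17, so φ is a bijection on edges as well as vertices. Hence G1 ≅ G2.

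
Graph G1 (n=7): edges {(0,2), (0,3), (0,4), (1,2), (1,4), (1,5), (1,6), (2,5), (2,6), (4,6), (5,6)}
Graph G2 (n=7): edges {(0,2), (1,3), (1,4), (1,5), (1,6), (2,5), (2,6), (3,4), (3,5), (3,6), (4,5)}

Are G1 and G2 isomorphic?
Yes, isomorphic

The graphs are isomorphic.
One valid mapping φ: V(G1) → V(G2): 0→2, 1→3, 2→5, 3→0, 4→6, 5→4, 6→1

Verify φ preserves adjacency — for each edge of G1, its image is an edge of G2:
  (0,2) → (φ(0),φ(2)) = (2,5) ∈ E(G2) ✓
  (0,3) → (φ(0),φ(3)) = (0,2) ∈ E(G2) ✓
  (0,4) → (φ(0),φ(4)) = (2,6) ∈ E(G2) ✓
  (1,2) → (φ(1),φ(2)) = (3,5) ∈ E(G2) ✓
  (1,4) → (φ(1),φ(4)) = (3,6) ∈ E(G2) ✓
  (1,5) → (φ(1),φ(5)) = (3,4) ∈ E(G2) ✓
  (1,6) → (φ(1),φ(6)) = (1,3) ∈ E(G2) ✓
  (2,5) → (φ(2),φ(5)) = (4,5) ∈ E(G2) ✓
  (2,6) → (φ(2),φ(6)) = (1,5) ∈ E(G2) ✓
  (4,6) → (φ(4),φ(6)) = (1,6) ∈ E(G2) ✓
  (5,6) → (φ(5),φ(6)) = (1,4) ∈ E(G2) ✓
All 11 edges of G1 map to edges of G2, and |E(G1)| = |E(G2)| = 11, so φ is a bijection on edges as well as vertices. Hence G1 ≅ G2.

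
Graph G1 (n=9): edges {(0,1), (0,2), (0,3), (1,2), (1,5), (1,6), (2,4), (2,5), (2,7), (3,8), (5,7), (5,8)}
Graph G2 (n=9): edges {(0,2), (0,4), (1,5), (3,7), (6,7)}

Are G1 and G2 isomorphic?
No, not isomorphic

The graphs are NOT isomorphic.

Connected components of G1: 1 component(s) with vertex sets [[0, 1, 2, 3, 4, 5, 6, 7, 8]], sizes [9].
Connected components of G2: 4 component(s) with vertex sets [[8], [1, 5], [0, 2, 4], [3, 6, 7]], sizes [1, 2, 3, 3].
The number of connected components (and the multiset of component sizes) is an isomorphism invariant — an isomorphism maps each component of G1 bijectively onto a component of G2. Since G1 has 1 component(s) and G2 has 4, they cannot be isomorphic.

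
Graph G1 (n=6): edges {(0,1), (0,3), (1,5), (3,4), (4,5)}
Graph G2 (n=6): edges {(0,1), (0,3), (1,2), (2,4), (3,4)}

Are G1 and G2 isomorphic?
Yes, isomorphic

The graphs are isomorphic.
One valid mapping φ: V(G1) → V(G2): 0→0, 1→1, 2→5, 3→3, 4→4, 5→2

Verify φ preserves adjacency — for each edge of G1, its image is an edge of G2:
  (0,1) → (φ(0),φ(1)) = (0,1) ∈ E(G2) ✓
  (0,3) → (φ(0),φ(3)) = (0,3) ∈ E(G2) ✓
  (1,5) → (φ(1),φ(5)) = (1,2) ∈ E(G2) ✓
  (3,4) → (φ(3),φ(4)) = (3,4) ∈ E(G2) ✓
  (4,5) → (φ(4),φ(5)) = (2,4) ∈ E(G2) ✓
All 5 edges of G1 map to edges of G2, and |E(G1)| = |E(G2)| = 5, so φ is a bijection on edges as well as vertices. Hence G1 ≅ G2.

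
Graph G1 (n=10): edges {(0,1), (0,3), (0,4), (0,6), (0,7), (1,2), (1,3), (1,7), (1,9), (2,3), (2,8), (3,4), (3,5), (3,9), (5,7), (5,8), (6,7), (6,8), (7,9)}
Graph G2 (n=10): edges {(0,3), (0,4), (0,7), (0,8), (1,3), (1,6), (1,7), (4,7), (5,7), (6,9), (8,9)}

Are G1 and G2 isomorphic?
No, not isomorphic

The graphs are NOT isomorphic.

Connected components of G1: 1 component(s) with vertex sets [[0, 1, 2, 3, 4, 5, 6, 7, 8, 9]], sizes [10].
Connected components of G2: 2 component(s) with vertex sets [[2], [0, 1, 3, 4, 5, 6, 7, 8, 9]], sizes [1, 9].
The number of connected components (and the multiset of component sizes) is an isomorphism invariant — an isomorphism maps each component of G1 bijectively onto a component of G2. Since G1 has 1 component(s) and G2 has 2, they cannot be isomorphic.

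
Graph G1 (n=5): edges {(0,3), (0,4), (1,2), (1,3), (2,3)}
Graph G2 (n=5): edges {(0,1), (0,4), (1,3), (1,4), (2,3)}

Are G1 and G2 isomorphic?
Yes, isomorphic

The graphs are isomorphic.
One valid mapping φ: V(G1) → V(G2): 0→3, 1→0, 2→4, 3→1, 4→2

Verify φ preserves adjacency — for each edge of G1, its image is an edge of G2:
  (0,3) → (φ(0),φ(3)) = (1,3) ∈ E(G2) ✓
  (0,4) → (φ(0),φ(4)) = (2,3) ∈ E(G2) ✓
  (1,2) → (φ(1),φ(2)) = (0,4) ∈ E(G2) ✓
  (1,3) → (φ(1),φ(3)) = (0,1) ∈ E(G2) ✓
  (2,3) → (φ(2),φ(3)) = (1,4) ∈ E(G2) ✓
All 5 edges of G1 map to edges of G2, and |E(G1)| = |E(G2)| = 5, so φ is a bijection on edges as well as vertices. Hence G1 ≅ G2.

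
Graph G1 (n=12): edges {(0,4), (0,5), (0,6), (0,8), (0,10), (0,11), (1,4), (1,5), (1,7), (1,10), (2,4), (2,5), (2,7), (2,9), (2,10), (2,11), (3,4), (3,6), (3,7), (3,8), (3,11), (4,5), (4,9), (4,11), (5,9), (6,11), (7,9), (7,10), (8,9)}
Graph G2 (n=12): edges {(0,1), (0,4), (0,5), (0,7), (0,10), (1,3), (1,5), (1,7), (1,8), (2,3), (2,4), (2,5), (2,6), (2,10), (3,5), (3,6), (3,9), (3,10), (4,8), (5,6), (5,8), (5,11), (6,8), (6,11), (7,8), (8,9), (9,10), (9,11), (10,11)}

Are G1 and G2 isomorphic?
Yes, isomorphic

The graphs are isomorphic.
One valid mapping φ: V(G1) → V(G2): 0→8, 1→11, 2→3, 3→0, 4→5, 5→6, 6→7, 7→10, 8→4, 9→2, 10→9, 11→1

Verify φ preserves adjacency — for each edge of G1, its image is an edge of G2:
  (0,4) → (φ(0),φ(4)) = (5,8) ∈ E(G2) ✓
  (0,5) → (φ(0),φ(5)) = (6,8) ∈ E(G2) ✓
  (0,6) → (φ(0),φ(6)) = (7,8) ∈ E(G2) ✓
  (0,8) → (φ(0),φ(8)) = (4,8) ∈ E(G2) ✓
  (0,10) → (φ(0),φ(10)) = (8,9) ∈ E(G2) ✓
  (0,11) → (φ(0),φ(11)) = (1,8) ∈ E(G2) ✓
  (1,4) → (φ(1),φ(4)) = (5,11) ∈ E(G2) ✓
  (1,5) → (φ(1),φ(5)) = (6,11) ∈ E(G2) ✓
  (1,7) → (φ(1),φ(7)) = (10,11) ∈ E(G2) ✓
  (1,10) → (φ(1),φ(10)) = (9,11) ∈ E(G2) ✓
  (2,4) → (φ(2),φ(4)) = (3,5) ∈ E(G2) ✓
  (2,5) → (φ(2),φ(5)) = (3,6) ∈ E(G2) ✓
  (2,7) → (φ(2),φ(7)) = (3,10) ∈ E(G2) ✓
  (2,9) → (φ(2),φ(9)) = (2,3) ∈ E(G2) ✓
  (2,10) → (φ(2),φ(10)) = (3,9) ∈ E(G2) ✓
  (2,11) → (φ(2),φ(11)) = (1,3) ∈ E(G2) ✓
  (3,4) → (φ(3),φ(4)) = (0,5) ∈ E(G2) ✓
  (3,6) → (φ(3),φ(6)) = (0,7) ∈ E(G2) ✓
  (3,7) → (φ(3),φ(7)) = (0,10) ∈ E(G2) ✓
  (3,8) → (φ(3),φ(8)) = (0,4) ∈ E(G2) ✓
  (3,11) → (φ(3),φ(11)) = (0,1) ∈ E(G2) ✓
  (4,5) → (φ(4),φ(5)) = (5,6) ∈ E(G2) ✓
  (4,9) → (φ(4),φ(9)) = (2,5) ∈ E(G2) ✓
  (4,11) → (φ(4),φ(11)) = (1,5) ∈ E(G2) ✓
  (5,9) → (φ(5),φ(9)) = (2,6) ∈ E(G2) ✓
  (6,11) → (φ(6),φ(11)) = (1,7) ∈ E(G2) ✓
  (7,9) → (φ(7),φ(9)) = (2,10) ∈ E(G2) ✓
  (7,10) → (φ(7),φ(10)) = (9,10) ∈ E(G2) ✓
  (8,9) → (φ(8),φ(9)) = (2,4) ∈ E(G2) ✓
All 29 edges of G1 map to edges of G2, and |E(G1)| = |E(G2)| = 29, so φ is a bijection on edges as well as vertices. Hence G1 ≅ G2.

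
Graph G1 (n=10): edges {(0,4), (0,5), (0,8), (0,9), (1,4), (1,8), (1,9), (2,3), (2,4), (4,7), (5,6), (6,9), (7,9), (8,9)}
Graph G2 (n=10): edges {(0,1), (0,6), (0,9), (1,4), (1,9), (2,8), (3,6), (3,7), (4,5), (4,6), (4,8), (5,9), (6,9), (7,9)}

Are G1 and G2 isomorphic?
Yes, isomorphic

The graphs are isomorphic.
One valid mapping φ: V(G1) → V(G2): 0→6, 1→1, 2→8, 3→2, 4→4, 5→3, 6→7, 7→5, 8→0, 9→9

Verify φ preserves adjacency — for each edge of G1, its image is an edge of G2:
  (0,4) → (φ(0),φ(4)) = (4,6) ∈ E(G2) ✓
  (0,5) → (φ(0),φ(5)) = (3,6) ∈ E(G2) ✓
  (0,8) → (φ(0),φ(8)) = (0,6) ∈ E(G2) ✓
  (0,9) → (φ(0),φ(9)) = (6,9) ∈ E(G2) ✓
  (1,4) → (φ(1),φ(4)) = (1,4) ∈ E(G2) ✓
  (1,8) → (φ(1),φ(8)) = (0,1) ∈ E(G2) ✓
  (1,9) → (φ(1),φ(9)) = (1,9) ∈ E(G2) ✓
  (2,3) → (φ(2),φ(3)) = (2,8) ∈ E(G2) ✓
  (2,4) → (φ(2),φ(4)) = (4,8) ∈ E(G2) ✓
  (4,7) → (φ(4),φ(7)) = (4,5) ∈ E(G2) ✓
  (5,6) → (φ(5),φ(6)) = (3,7) ∈ E(G2) ✓
  (6,9) → (φ(6),φ(9)) = (7,9) ∈ E(G2) ✓
  (7,9) → (φ(7),φ(9)) = (5,9) ∈ E(G2) ✓
  (8,9) → (φ(8),φ(9)) = (0,9) ∈ E(G2) ✓
All 14 edges of G1 map to edges of G2, and |E(G1)| = |E(G2)| = 14, so φ is a bijection on edges as well as vertices. Hence G1 ≅ G2.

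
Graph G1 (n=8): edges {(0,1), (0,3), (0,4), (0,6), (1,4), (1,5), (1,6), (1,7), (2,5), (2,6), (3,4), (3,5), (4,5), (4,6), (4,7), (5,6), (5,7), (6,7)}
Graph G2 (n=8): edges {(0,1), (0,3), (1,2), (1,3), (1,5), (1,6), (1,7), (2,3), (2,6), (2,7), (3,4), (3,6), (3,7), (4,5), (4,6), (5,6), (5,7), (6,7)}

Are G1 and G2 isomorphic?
Yes, isomorphic

The graphs are isomorphic.
One valid mapping φ: V(G1) → V(G2): 0→5, 1→7, 2→0, 3→4, 4→6, 5→3, 6→1, 7→2

Verify φ preserves adjacency — for each edge of G1, its image is an edge of G2:
  (0,1) → (φ(0),φ(1)) = (5,7) ∈ E(G2) ✓
  (0,3) → (φ(0),φ(3)) = (4,5) ∈ E(G2) ✓
  (0,4) → (φ(0),φ(4)) = (5,6) ∈ E(G2) ✓
  (0,6) → (φ(0),φ(6)) = (1,5) ∈ E(G2) ✓
  (1,4) → (φ(1),φ(4)) = (6,7) ∈ E(G2) ✓
  (1,5) → (φ(1),φ(5)) = (3,7) ∈ E(G2) ✓
  (1,6) → (φ(1),φ(6)) = (1,7) ∈ E(G2) ✓
  (1,7) → (φ(1),φ(7)) = (2,7) ∈ E(G2) ✓
  (2,5) → (φ(2),φ(5)) = (0,3) ∈ E(G2) ✓
  (2,6) → (φ(2),φ(6)) = (0,1) ∈ E(G2) ✓
  (3,4) → (φ(3),φ(4)) = (4,6) ∈ E(G2) ✓
  (3,5) → (φ(3),φ(5)) = (3,4) ∈ E(G2) ✓
  (4,5) → (φ(4),φ(5)) = (3,6) ∈ E(G2) ✓
  (4,6) → (φ(4),φ(6)) = (1,6) ∈ E(G2) ✓
  (4,7) → (φ(4),φ(7)) = (2,6) ∈ E(G2) ✓
  (5,6) → (φ(5),φ(6)) = (1,3) ∈ E(G2) ✓
  (5,7) → (φ(5),φ(7)) = (2,3) ∈ E(G2) ✓
  (6,7) → (φ(6),φ(7)) = (1,2) ∈ E(G2) ✓
All 18 edges of G1 map to edges of G2, and |E(G1)| = |E(G2)| = 18, so φ is a bijection on edges as well as vertices. Hence G1 ≅ G2.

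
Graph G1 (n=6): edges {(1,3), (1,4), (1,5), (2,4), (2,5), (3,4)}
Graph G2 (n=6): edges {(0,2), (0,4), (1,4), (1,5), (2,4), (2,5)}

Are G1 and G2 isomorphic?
Yes, isomorphic

The graphs are isomorphic.
One valid mapping φ: V(G1) → V(G2): 0→3, 1→2, 2→1, 3→0, 4→4, 5→5

Verify φ preserves adjacency — for each edge of G1, its image is an edge of G2:
  (1,3) → (φ(1),φ(3)) = (0,2) ∈ E(G2) ✓
  (1,4) → (φ(1),φ(4)) = (2,4) ∈ E(G2) ✓
  (1,5) → (φ(1),φ(5)) = (2,5) ∈ E(G2) ✓
  (2,4) → (φ(2),φ(4)) = (1,4) ∈ E(G2) ✓
  (2,5) → (φ(2),φ(5)) = (1,5) ∈ E(G2) ✓
  (3,4) → (φ(3),φ(4)) = (0,4) ∈ E(G2) ✓
All 6 edges of G1 map to edges of G2, and |E(G1)| = |E(G2)| = 6, so φ is a bijection on edges as well as vertices. Hence G1 ≅ G2.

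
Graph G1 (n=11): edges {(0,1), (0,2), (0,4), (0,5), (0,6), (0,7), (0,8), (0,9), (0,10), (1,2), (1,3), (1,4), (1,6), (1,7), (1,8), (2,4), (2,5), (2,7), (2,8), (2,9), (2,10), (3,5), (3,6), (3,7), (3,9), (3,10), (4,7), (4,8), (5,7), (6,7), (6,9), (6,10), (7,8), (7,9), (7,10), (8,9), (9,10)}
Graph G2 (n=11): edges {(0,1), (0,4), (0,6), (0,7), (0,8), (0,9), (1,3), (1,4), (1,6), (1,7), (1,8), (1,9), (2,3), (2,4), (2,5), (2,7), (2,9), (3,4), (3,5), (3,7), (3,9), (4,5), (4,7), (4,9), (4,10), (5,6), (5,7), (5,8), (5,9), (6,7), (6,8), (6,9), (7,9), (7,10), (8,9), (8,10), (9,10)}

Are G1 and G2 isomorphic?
Yes, isomorphic

The graphs are isomorphic.
One valid mapping φ: V(G1) → V(G2): 0→7, 1→5, 2→4, 3→8, 4→2, 5→10, 6→6, 7→9, 8→3, 9→1, 10→0

Verify φ preserves adjacency — for each edge of G1, its image is an edge of G2:
  (0,1) → (φ(0),φ(1)) = (5,7) ∈ E(G2) ✓
  (0,2) → (φ(0),φ(2)) = (4,7) ∈ E(G2) ✓
  (0,4) → (φ(0),φ(4)) = (2,7) ∈ E(G2) ✓
  (0,5) → (φ(0),φ(5)) = (7,10) ∈ E(G2) ✓
  (0,6) → (φ(0),φ(6)) = (6,7) ∈ E(G2) ✓
  (0,7) → (φ(0),φ(7)) = (7,9) ∈ E(G2) ✓
  (0,8) → (φ(0),φ(8)) = (3,7) ∈ E(G2) ✓
  (0,9) → (φ(0),φ(9)) = (1,7) ∈ E(G2) ✓
  (0,10) → (φ(0),φ(10)) = (0,7) ∈ E(G2) ✓
  (1,2) → (φ(1),φ(2)) = (4,5) ∈ E(G2) ✓
  (1,3) → (φ(1),φ(3)) = (5,8) ∈ E(G2) ✓
  (1,4) → (φ(1),φ(4)) = (2,5) ∈ E(G2) ✓
  (1,6) → (φ(1),φ(6)) = (5,6) ∈ E(G2) ✓
  (1,7) → (φ(1),φ(7)) = (5,9) ∈ E(G2) ✓
  (1,8) → (φ(1),φ(8)) = (3,5) ∈ E(G2) ✓
  (2,4) → (φ(2),φ(4)) = (2,4) ∈ E(G2) ✓
  (2,5) → (φ(2),φ(5)) = (4,10) ∈ E(G2) ✓
  (2,7) → (φ(2),φ(7)) = (4,9) ∈ E(G2) ✓
  (2,8) → (φ(2),φ(8)) = (3,4) ∈ E(G2) ✓
  (2,9) → (φ(2),φ(9)) = (1,4) ∈ E(G2) ✓
  (2,10) → (φ(2),φ(10)) = (0,4) ∈ E(G2) ✓
  (3,5) → (φ(3),φ(5)) = (8,10) ∈ E(G2) ✓
  (3,6) → (φ(3),φ(6)) = (6,8) ∈ E(G2) ✓
  (3,7) → (φ(3),φ(7)) = (8,9) ∈ E(G2) ✓
  (3,9) → (φ(3),φ(9)) = (1,8) ∈ E(G2) ✓
  (3,10) → (φ(3),φ(10)) = (0,8) ∈ E(G2) ✓
  (4,7) → (φ(4),φ(7)) = (2,9) ∈ E(G2) ✓
  (4,8) → (φ(4),φ(8)) = (2,3) ∈ E(G2) ✓
  (5,7) → (φ(5),φ(7)) = (9,10) ∈ E(G2) ✓
  (6,7) → (φ(6),φ(7)) = (6,9) ∈ E(G2) ✓
  (6,9) → (φ(6),φ(9)) = (1,6) ∈ E(G2) ✓
  (6,10) → (φ(6),φ(10)) = (0,6) ∈ E(G2) ✓
  (7,8) → (φ(7),φ(8)) = (3,9) ∈ E(G2) ✓
  (7,9) → (φ(7),φ(9)) = (1,9) ∈ E(G2) ✓
  (7,10) → (φ(7),φ(10)) = (0,9) ∈ E(G2) ✓
  (8,9) → (φ(8),φ(9)) = (1,3) ∈ E(G2) ✓
  (9,10) → (φ(9),φ(10)) = (0,1) ∈ E(G2) ✓
All 37 edges of G1 map to edges of G2, and |E(G1)| = |E(G2)| = 37, so φ is a bijection on edges as well as vertices. Hence G1 ≅ G2.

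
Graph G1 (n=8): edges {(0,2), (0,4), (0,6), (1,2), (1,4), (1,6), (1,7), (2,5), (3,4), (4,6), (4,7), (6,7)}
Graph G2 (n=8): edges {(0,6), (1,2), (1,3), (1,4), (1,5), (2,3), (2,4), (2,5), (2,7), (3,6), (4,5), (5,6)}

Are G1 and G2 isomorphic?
Yes, isomorphic

The graphs are isomorphic.
One valid mapping φ: V(G1) → V(G2): 0→3, 1→5, 2→6, 3→7, 4→2, 5→0, 6→1, 7→4

Verify φ preserves adjacency — for each edge of G1, its image is an edge of G2:
  (0,2) → (φ(0),φ(2)) = (3,6) ∈ E(G2) ✓
  (0,4) → (φ(0),φ(4)) = (2,3) ∈ E(G2) ✓
  (0,6) → (φ(0),φ(6)) = (1,3) ∈ E(G2) ✓
  (1,2) → (φ(1),φ(2)) = (5,6) ∈ E(G2) ✓
  (1,4) → (φ(1),φ(4)) = (2,5) ∈ E(G2) ✓
  (1,6) → (φ(1),φ(6)) = (1,5) ∈ E(G2) ✓
  (1,7) → (φ(1),φ(7)) = (4,5) ∈ E(G2) ✓
  (2,5) → (φ(2),φ(5)) = (0,6) ∈ E(G2) ✓
  (3,4) → (φ(3),φ(4)) = (2,7) ∈ E(G2) ✓
  (4,6) → (φ(4),φ(6)) = (1,2) ∈ E(G2) ✓
  (4,7) → (φ(4),φ(7)) = (2,4) ∈ E(G2) ✓
  (6,7) → (φ(6),φ(7)) = (1,4) ∈ E(G2) ✓
All 12 edges of G1 map to edges of G2, and |E(G1)| = |E(G2)| = 12, so φ is a bijection on edges as well as vertices. Hence G1 ≅ G2.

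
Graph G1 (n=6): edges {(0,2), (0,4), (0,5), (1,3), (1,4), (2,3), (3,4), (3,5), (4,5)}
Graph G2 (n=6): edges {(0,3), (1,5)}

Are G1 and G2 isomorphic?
No, not isomorphic

The graphs are NOT isomorphic.

Connected components of G1: 1 component(s) with vertex sets [[0, 1, 2, 3, 4, 5]], sizes [6].
Connected components of G2: 4 component(s) with vertex sets [[2], [4], [0, 3], [1, 5]], sizes [1, 1, 2, 2].
The number of connected components (and the multiset of component sizes) is an isomorphism invariant — an isomorphism maps each component of G1 bijectively onto a component of G2. Since G1 has 1 component(s) and G2 has 4, they cannot be isomorphic.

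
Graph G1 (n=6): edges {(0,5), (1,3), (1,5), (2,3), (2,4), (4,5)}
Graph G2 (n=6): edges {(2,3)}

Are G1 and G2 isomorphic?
No, not isomorphic

The graphs are NOT isomorphic.

Connected components of G1: 1 component(s) with vertex sets [[0, 1, 2, 3, 4, 5]], sizes [6].
Connected components of G2: 5 component(s) with vertex sets [[0], [1], [4], [5], [2, 3]], sizes [1, 1, 1, 1, 2].
The number of connected components (and the multiset of component sizes) is an isomorphism invariant — an isomorphism maps each component of G1 bijectively onto a component of G2. Since G1 has 1 component(s) and G2 has 5, they cannot be isomorphic.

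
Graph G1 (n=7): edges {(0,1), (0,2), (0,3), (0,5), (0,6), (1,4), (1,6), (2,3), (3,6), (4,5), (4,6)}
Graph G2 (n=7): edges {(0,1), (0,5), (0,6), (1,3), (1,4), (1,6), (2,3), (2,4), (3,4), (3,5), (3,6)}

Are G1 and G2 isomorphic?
Yes, isomorphic

The graphs are isomorphic.
One valid mapping φ: V(G1) → V(G2): 0→3, 1→6, 2→2, 3→4, 4→0, 5→5, 6→1

Verify φ preserves adjacency — for each edge of G1, its image is an edge of G2:
  (0,1) → (φ(0),φ(1)) = (3,6) ∈ E(G2) ✓
  (0,2) → (φ(0),φ(2)) = (2,3) ∈ E(G2) ✓
  (0,3) → (φ(0),φ(3)) = (3,4) ∈ E(G2) ✓
  (0,5) → (φ(0),φ(5)) = (3,5) ∈ E(G2) ✓
  (0,6) → (φ(0),φ(6)) = (1,3) ∈ E(G2) ✓
  (1,4) → (φ(1),φ(4)) = (0,6) ∈ E(G2) ✓
  (1,6) → (φ(1),φ(6)) = (1,6) ∈ E(G2) ✓
  (2,3) → (φ(2),φ(3)) = (2,4) ∈ E(G2) ✓
  (3,6) → (φ(3),φ(6)) = (1,4) ∈ E(G2) ✓
  (4,5) → (φ(4),φ(5)) = (0,5) ∈ E(G2) ✓
  (4,6) → (φ(4),φ(6)) = (0,1) ∈ E(G2) ✓
All 11 edges of G1 map to edges of G2, and |E(G1)| = |E(G2)| = 11, so φ is a bijection on edges as well as vertices. Hence G1 ≅ G2.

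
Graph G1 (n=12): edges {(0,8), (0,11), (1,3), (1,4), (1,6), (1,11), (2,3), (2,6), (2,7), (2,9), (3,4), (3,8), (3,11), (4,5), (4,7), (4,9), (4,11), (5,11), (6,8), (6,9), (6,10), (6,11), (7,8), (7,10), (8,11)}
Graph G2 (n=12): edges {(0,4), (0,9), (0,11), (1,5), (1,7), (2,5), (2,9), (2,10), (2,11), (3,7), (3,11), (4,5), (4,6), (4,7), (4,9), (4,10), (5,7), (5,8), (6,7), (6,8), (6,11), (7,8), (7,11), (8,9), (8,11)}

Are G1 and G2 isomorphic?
Yes, isomorphic

The graphs are isomorphic.
One valid mapping φ: V(G1) → V(G2): 0→1, 1→6, 2→9, 3→8, 4→11, 5→3, 6→4, 7→2, 8→5, 9→0, 10→10, 11→7

Verify φ preserves adjacency — for each edge of G1, its image is an edge of G2:
  (0,8) → (φ(0),φ(8)) = (1,5) ∈ E(G2) ✓
  (0,11) → (φ(0),φ(11)) = (1,7) ∈ E(G2) ✓
  (1,3) → (φ(1),φ(3)) = (6,8) ∈ E(G2) ✓
  (1,4) → (φ(1),φ(4)) = (6,11) ∈ E(G2) ✓
  (1,6) → (φ(1),φ(6)) = (4,6) ∈ E(G2) ✓
  (1,11) → (φ(1),φ(11)) = (6,7) ∈ E(G2) ✓
  (2,3) → (φ(2),φ(3)) = (8,9) ∈ E(G2) ✓
  (2,6) → (φ(2),φ(6)) = (4,9) ∈ E(G2) ✓
  (2,7) → (φ(2),φ(7)) = (2,9) ∈ E(G2) ✓
  (2,9) → (φ(2),φ(9)) = (0,9) ∈ E(G2) ✓
  (3,4) → (φ(3),φ(4)) = (8,11) ∈ E(G2) ✓
  (3,8) → (φ(3),φ(8)) = (5,8) ∈ E(G2) ✓
  (3,11) → (φ(3),φ(11)) = (7,8) ∈ E(G2) ✓
  (4,5) → (φ(4),φ(5)) = (3,11) ∈ E(G2) ✓
  (4,7) → (φ(4),φ(7)) = (2,11) ∈ E(G2) ✓
  (4,9) → (φ(4),φ(9)) = (0,11) ∈ E(G2) ✓
  (4,11) → (φ(4),φ(11)) = (7,11) ∈ E(G2) ✓
  (5,11) → (φ(5),φ(11)) = (3,7) ∈ E(G2) ✓
  (6,8) → (φ(6),φ(8)) = (4,5) ∈ E(G2) ✓
  (6,9) → (φ(6),φ(9)) = (0,4) ∈ E(G2) ✓
  (6,10) → (φ(6),φ(10)) = (4,10) ∈ E(G2) ✓
  (6,11) → (φ(6),φ(11)) = (4,7) ∈ E(G2) ✓
  (7,8) → (φ(7),φ(8)) = (2,5) ∈ E(G2) ✓
  (7,10) → (φ(7),φ(10)) = (2,10) ∈ E(G2) ✓
  (8,11) → (φ(8),φ(11)) = (5,7) ∈ E(G2) ✓
All 25 edges of G1 map to edges of G2, and |E(G1)| = |E(G2)| = 25, so φ is a bijection on edges as well as vertices. Hence G1 ≅ G2.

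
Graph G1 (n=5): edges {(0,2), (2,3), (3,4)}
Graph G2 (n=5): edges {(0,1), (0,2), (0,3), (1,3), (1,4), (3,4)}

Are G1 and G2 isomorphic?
No, not isomorphic

The graphs are NOT isomorphic.

Connected components of G1: 2 component(s) with vertex sets [[1], [0, 2, 3, 4]], sizes [1, 4].
Connected components of G2: 1 component(s) with vertex sets [[0, 1, 2, 3, 4]], sizes [5].
The number of connected components (and the multiset of component sizes) is an isomorphism invariant — an isomorphism maps each component of G1 bijectively onto a component of G2. Since G1 has 2 component(s) and G2 has 1, they cannot be isomorphic.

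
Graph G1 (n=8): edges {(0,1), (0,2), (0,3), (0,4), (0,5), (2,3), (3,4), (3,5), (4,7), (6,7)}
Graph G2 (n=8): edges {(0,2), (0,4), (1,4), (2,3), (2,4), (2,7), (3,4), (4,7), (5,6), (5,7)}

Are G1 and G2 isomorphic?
Yes, isomorphic

The graphs are isomorphic.
One valid mapping φ: V(G1) → V(G2): 0→4, 1→1, 2→0, 3→2, 4→7, 5→3, 6→6, 7→5

Verify φ preserves adjacency — for each edge of G1, its image is an edge of G2:
  (0,1) → (φ(0),φ(1)) = (1,4) ∈ E(G2) ✓
  (0,2) → (φ(0),φ(2)) = (0,4) ∈ E(G2) ✓
  (0,3) → (φ(0),φ(3)) = (2,4) ∈ E(G2) ✓
  (0,4) → (φ(0),φ(4)) = (4,7) ∈ E(G2) ✓
  (0,5) → (φ(0),φ(5)) = (3,4) ∈ E(G2) ✓
  (2,3) → (φ(2),φ(3)) = (0,2) ∈ E(G2) ✓
  (3,4) → (φ(3),φ(4)) = (2,7) ∈ E(G2) ✓
  (3,5) → (φ(3),φ(5)) = (2,3) ∈ E(G2) ✓
  (4,7) → (φ(4),φ(7)) = (5,7) ∈ E(G2) ✓
  (6,7) → (φ(6),φ(7)) = (5,6) ∈ E(G2) ✓
All 10 edges of G1 map to edges of G2, and |E(G1)| = |E(G2)| = 10, so φ is a bijection on edges as well as vertices. Hence G1 ≅ G2.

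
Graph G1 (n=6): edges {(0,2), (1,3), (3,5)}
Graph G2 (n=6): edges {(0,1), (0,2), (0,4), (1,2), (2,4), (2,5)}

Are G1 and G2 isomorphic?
No, not isomorphic

The graphs are NOT isomorphic.

Connected components of G1: 3 component(s) with vertex sets [[4], [0, 2], [1, 3, 5]], sizes [1, 2, 3].
Connected components of G2: 2 component(s) with vertex sets [[3], [0, 1, 2, 4, 5]], sizes [1, 5].
The number of connected components (and the multiset of component sizes) is an isomorphism invariant — an isomorphism maps each component of G1 bijectively onto a component of G2. Since G1 has 3 component(s) and G2 has 2, they cannot be isomorphic.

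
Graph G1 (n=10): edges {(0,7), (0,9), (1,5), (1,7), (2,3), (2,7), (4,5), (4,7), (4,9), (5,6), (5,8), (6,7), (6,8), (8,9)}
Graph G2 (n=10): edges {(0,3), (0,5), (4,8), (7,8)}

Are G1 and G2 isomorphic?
No, not isomorphic

The graphs are NOT isomorphic.

Connected components of G1: 1 component(s) with vertex sets [[0, 1, 2, 3, 4, 5, 6, 7, 8, 9]], sizes [10].
Connected components of G2: 6 component(s) with vertex sets [[1], [2], [6], [9], [0, 3, 5], [4, 7, 8]], sizes [1, 1, 1, 1, 3, 3].
The number of connected components (and the multiset of component sizes) is an isomorphism invariant — an isomorphism maps each component of G1 bijectively onto a component of G2. Since G1 has 1 component(s) and G2 has 6, they cannot be isomorphic.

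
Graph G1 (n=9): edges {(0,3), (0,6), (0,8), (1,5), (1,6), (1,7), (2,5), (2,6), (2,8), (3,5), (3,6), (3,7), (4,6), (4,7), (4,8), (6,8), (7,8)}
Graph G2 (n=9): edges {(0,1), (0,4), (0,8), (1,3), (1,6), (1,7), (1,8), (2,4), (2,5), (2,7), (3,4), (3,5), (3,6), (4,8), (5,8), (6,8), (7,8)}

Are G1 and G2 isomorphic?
Yes, isomorphic

The graphs are isomorphic.
One valid mapping φ: V(G1) → V(G2): 0→0, 1→5, 2→7, 3→4, 4→6, 5→2, 6→8, 7→3, 8→1

Verify φ preserves adjacency — for each edge of G1, its image is an edge of G2:
  (0,3) → (φ(0),φ(3)) = (0,4) ∈ E(G2) ✓
  (0,6) → (φ(0),φ(6)) = (0,8) ∈ E(G2) ✓
  (0,8) → (φ(0),φ(8)) = (0,1) ∈ E(G2) ✓
  (1,5) → (φ(1),φ(5)) = (2,5) ∈ E(G2) ✓
  (1,6) → (φ(1),φ(6)) = (5,8) ∈ E(G2) ✓
  (1,7) → (φ(1),φ(7)) = (3,5) ∈ E(G2) ✓
  (2,5) → (φ(2),φ(5)) = (2,7) ∈ E(G2) ✓
  (2,6) → (φ(2),φ(6)) = (7,8) ∈ E(G2) ✓
  (2,8) → (φ(2),φ(8)) = (1,7) ∈ E(G2) ✓
  (3,5) → (φ(3),φ(5)) = (2,4) ∈ E(G2) ✓
  (3,6) → (φ(3),φ(6)) = (4,8) ∈ E(G2) ✓
  (3,7) → (φ(3),φ(7)) = (3,4) ∈ E(G2) ✓
  (4,6) → (φ(4),φ(6)) = (6,8) ∈ E(G2) ✓
  (4,7) → (φ(4),φ(7)) = (3,6) ∈ E(G2) ✓
  (4,8) → (φ(4),φ(8)) = (1,6) ∈ E(G2) ✓
  (6,8) → (φ(6),φ(8)) = (1,8) ∈ E(G2) ✓
  (7,8) → (φ(7),φ(8)) = (1,3) ∈ E(G2) ✓
All 17 edges of G1 map to edges of G2, and |E(G1)| = |E(G2)| = 17, so φ is a bijection on edges as well as vertices. Hence G1 ≅ G2.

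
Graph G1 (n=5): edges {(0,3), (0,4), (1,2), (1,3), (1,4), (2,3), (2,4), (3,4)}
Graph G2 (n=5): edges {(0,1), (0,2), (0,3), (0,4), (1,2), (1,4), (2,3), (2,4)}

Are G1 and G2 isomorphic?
Yes, isomorphic

The graphs are isomorphic.
One valid mapping φ: V(G1) → V(G2): 0→3, 1→4, 2→1, 3→0, 4→2

Verify φ preserves adjacency — for each edge of G1, its image is an edge of G2:
  (0,3) → (φ(0),φ(3)) = (0,3) ∈ E(G2) ✓
  (0,4) → (φ(0),φ(4)) = (2,3) ∈ E(G2) ✓
  (1,2) → (φ(1),φ(2)) = (1,4) ∈ E(G2) ✓
  (1,3) → (φ(1),φ(3)) = (0,4) ∈ E(G2) ✓
  (1,4) → (φ(1),φ(4)) = (2,4) ∈ E(G2) ✓
  (2,3) → (φ(2),φ(3)) = (0,1) ∈ E(G2) ✓
  (2,4) → (φ(2),φ(4)) = (1,2) ∈ E(G2) ✓
  (3,4) → (φ(3),φ(4)) = (0,2) ∈ E(G2) ✓
All 8 edges of G1 map to edges of G2, and |E(G1)| = |E(G2)| = 8, so φ is a bijection on edges as well as vertices. Hence G1 ≅ G2.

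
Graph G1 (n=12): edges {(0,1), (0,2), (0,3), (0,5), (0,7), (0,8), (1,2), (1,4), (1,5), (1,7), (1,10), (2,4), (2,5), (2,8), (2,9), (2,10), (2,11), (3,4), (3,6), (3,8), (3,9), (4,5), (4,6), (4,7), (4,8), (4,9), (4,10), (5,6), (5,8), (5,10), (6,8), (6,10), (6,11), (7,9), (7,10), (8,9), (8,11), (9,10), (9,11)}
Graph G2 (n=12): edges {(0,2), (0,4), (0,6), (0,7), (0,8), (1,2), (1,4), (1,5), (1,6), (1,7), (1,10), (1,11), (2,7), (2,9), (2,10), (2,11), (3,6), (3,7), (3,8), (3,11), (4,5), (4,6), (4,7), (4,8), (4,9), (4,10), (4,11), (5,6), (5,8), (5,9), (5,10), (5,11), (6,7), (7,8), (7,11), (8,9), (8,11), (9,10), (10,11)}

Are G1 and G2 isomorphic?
Yes, isomorphic

The graphs are isomorphic.
One valid mapping φ: V(G1) → V(G2): 0→2, 1→10, 2→11, 3→0, 4→4, 5→1, 6→6, 7→9, 8→7, 9→8, 10→5, 11→3

Verify φ preserves adjacency — for each edge of G1, its image is an edge of G2:
  (0,1) → (φ(0),φ(1)) = (2,10) ∈ E(G2) ✓
  (0,2) → (φ(0),φ(2)) = (2,11) ∈ E(G2) ✓
  (0,3) → (φ(0),φ(3)) = (0,2) ∈ E(G2) ✓
  (0,5) → (φ(0),φ(5)) = (1,2) ∈ E(G2) ✓
  (0,7) → (φ(0),φ(7)) = (2,9) ∈ E(G2) ✓
  (0,8) → (φ(0),φ(8)) = (2,7) ∈ E(G2) ✓
  (1,2) → (φ(1),φ(2)) = (10,11) ∈ E(G2) ✓
  (1,4) → (φ(1),φ(4)) = (4,10) ∈ E(G2) ✓
  (1,5) → (φ(1),φ(5)) = (1,10) ∈ E(G2) ✓
  (1,7) → (φ(1),φ(7)) = (9,10) ∈ E(G2) ✓
  (1,10) → (φ(1),φ(10)) = (5,10) ∈ E(G2) ✓
  (2,4) → (φ(2),φ(4)) = (4,11) ∈ E(G2) ✓
  (2,5) → (φ(2),φ(5)) = (1,11) ∈ E(G2) ✓
  (2,8) → (φ(2),φ(8)) = (7,11) ∈ E(G2) ✓
  (2,9) → (φ(2),φ(9)) = (8,11) ∈ E(G2) ✓
  (2,10) → (φ(2),φ(10)) = (5,11) ∈ E(G2) ✓
  (2,11) → (φ(2),φ(11)) = (3,11) ∈ E(G2) ✓
  (3,4) → (φ(3),φ(4)) = (0,4) ∈ E(G2) ✓
  (3,6) → (φ(3),φ(6)) = (0,6) ∈ E(G2) ✓
  (3,8) → (φ(3),φ(8)) = (0,7) ∈ E(G2) ✓
  (3,9) → (φ(3),φ(9)) = (0,8) ∈ E(G2) ✓
  (4,5) → (φ(4),φ(5)) = (1,4) ∈ E(G2) ✓
  (4,6) → (φ(4),φ(6)) = (4,6) ∈ E(G2) ✓
  (4,7) → (φ(4),φ(7)) = (4,9) ∈ E(G2) ✓
  (4,8) → (φ(4),φ(8)) = (4,7) ∈ E(G2) ✓
  (4,9) → (φ(4),φ(9)) = (4,8) ∈ E(G2) ✓
  (4,10) → (φ(4),φ(10)) = (4,5) ∈ E(G2) ✓
  (5,6) → (φ(5),φ(6)) = (1,6) ∈ E(G2) ✓
  (5,8) → (φ(5),φ(8)) = (1,7) ∈ E(G2) ✓
  (5,10) → (φ(5),φ(10)) = (1,5) ∈ E(G2) ✓
  (6,8) → (φ(6),φ(8)) = (6,7) ∈ E(G2) ✓
  (6,10) → (φ(6),φ(10)) = (5,6) ∈ E(G2) ✓
  (6,11) → (φ(6),φ(11)) = (3,6) ∈ E(G2) ✓
  (7,9) → (φ(7),φ(9)) = (8,9) ∈ E(G2) ✓
  (7,10) → (φ(7),φ(10)) = (5,9) ∈ E(G2) ✓
  (8,9) → (φ(8),φ(9)) = (7,8) ∈ E(G2) ✓
  (8,11) → (φ(8),φ(11)) = (3,7) ∈ E(G2) ✓
  (9,10) → (φ(9),φ(10)) = (5,8) ∈ E(G2) ✓
  (9,11) → (φ(9),φ(11)) = (3,8) ∈ E(G2) ✓
All 39 edges of G1 map to edges of G2, and |E(G1)| = |E(G2)| = 39, so φ is a bijection on edges as well as vertices. Hence G1 ≅ G2.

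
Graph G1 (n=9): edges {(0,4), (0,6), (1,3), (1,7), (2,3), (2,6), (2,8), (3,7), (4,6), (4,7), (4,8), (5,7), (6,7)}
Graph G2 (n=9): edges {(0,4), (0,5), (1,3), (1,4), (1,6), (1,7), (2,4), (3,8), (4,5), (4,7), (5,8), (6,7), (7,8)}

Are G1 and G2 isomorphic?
Yes, isomorphic

The graphs are isomorphic.
One valid mapping φ: V(G1) → V(G2): 0→6, 1→0, 2→8, 3→5, 4→1, 5→2, 6→7, 7→4, 8→3

Verify φ preserves adjacency — for each edge of G1, its image is an edge of G2:
  (0,4) → (φ(0),φ(4)) = (1,6) ∈ E(G2) ✓
  (0,6) → (φ(0),φ(6)) = (6,7) ∈ E(G2) ✓
  (1,3) → (φ(1),φ(3)) = (0,5) ∈ E(G2) ✓
  (1,7) → (φ(1),φ(7)) = (0,4) ∈ E(G2) ✓
  (2,3) → (φ(2),φ(3)) = (5,8) ∈ E(G2) ✓
  (2,6) → (φ(2),φ(6)) = (7,8) ∈ E(G2) ✓
  (2,8) → (φ(2),φ(8)) = (3,8) ∈ E(G2) ✓
  (3,7) → (φ(3),φ(7)) = (4,5) ∈ E(G2) ✓
  (4,6) → (φ(4),φ(6)) = (1,7) ∈ E(G2) ✓
  (4,7) → (φ(4),φ(7)) = (1,4) ∈ E(G2) ✓
  (4,8) → (φ(4),φ(8)) = (1,3) ∈ E(G2) ✓
  (5,7) → (φ(5),φ(7)) = (2,4) ∈ E(G2) ✓
  (6,7) → (φ(6),φ(7)) = (4,7) ∈ E(G2) ✓
All 13 edges of G1 map to edges of G2, and |E(G1)| = |E(G2)| = 13, so φ is a bijection on edges as well as vertices. Hence G1 ≅ G2.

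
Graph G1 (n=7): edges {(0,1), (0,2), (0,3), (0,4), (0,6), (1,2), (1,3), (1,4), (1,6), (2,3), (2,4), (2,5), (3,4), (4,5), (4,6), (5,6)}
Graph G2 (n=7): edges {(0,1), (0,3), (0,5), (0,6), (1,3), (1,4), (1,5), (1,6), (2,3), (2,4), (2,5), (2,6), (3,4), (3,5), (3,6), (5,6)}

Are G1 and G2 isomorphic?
Yes, isomorphic

The graphs are isomorphic.
One valid mapping φ: V(G1) → V(G2): 0→6, 1→5, 2→1, 3→0, 4→3, 5→4, 6→2

Verify φ preserves adjacency — for each edge of G1, its image is an edge of G2:
  (0,1) → (φ(0),φ(1)) = (5,6) ∈ E(G2) ✓
  (0,2) → (φ(0),φ(2)) = (1,6) ∈ E(G2) ✓
  (0,3) → (φ(0),φ(3)) = (0,6) ∈ E(G2) ✓
  (0,4) → (φ(0),φ(4)) = (3,6) ∈ E(G2) ✓
  (0,6) → (φ(0),φ(6)) = (2,6) ∈ E(G2) ✓
  (1,2) → (φ(1),φ(2)) = (1,5) ∈ E(G2) ✓
  (1,3) → (φ(1),φ(3)) = (0,5) ∈ E(G2) ✓
  (1,4) → (φ(1),φ(4)) = (3,5) ∈ E(G2) ✓
  (1,6) → (φ(1),φ(6)) = (2,5) ∈ E(G2) ✓
  (2,3) → (φ(2),φ(3)) = (0,1) ∈ E(G2) ✓
  (2,4) → (φ(2),φ(4)) = (1,3) ∈ E(G2) ✓
  (2,5) → (φ(2),φ(5)) = (1,4) ∈ E(G2) ✓
  (3,4) → (φ(3),φ(4)) = (0,3) ∈ E(G2) ✓
  (4,5) → (φ(4),φ(5)) = (3,4) ∈ E(G2) ✓
  (4,6) → (φ(4),φ(6)) = (2,3) ∈ E(G2) ✓
  (5,6) → (φ(5),φ(6)) = (2,4) ∈ E(G2) ✓
All 16 edges of G1 map to edges of G2, and |E(G1)| = |E(G2)| = 16, so φ is a bijection on edges as well as vertices. Hence G1 ≅ G2.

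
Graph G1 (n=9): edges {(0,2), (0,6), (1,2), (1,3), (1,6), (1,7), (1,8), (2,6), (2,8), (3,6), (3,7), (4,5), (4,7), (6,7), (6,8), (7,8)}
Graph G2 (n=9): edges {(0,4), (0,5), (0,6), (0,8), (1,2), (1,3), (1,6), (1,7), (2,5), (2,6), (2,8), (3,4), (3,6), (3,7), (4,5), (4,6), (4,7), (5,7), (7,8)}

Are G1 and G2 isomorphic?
No, not isomorphic

The graphs are NOT isomorphic.

Degrees in G1: deg(0)=2, deg(1)=5, deg(2)=4, deg(3)=3, deg(4)=2, deg(5)=1, deg(6)=6, deg(7)=5, deg(8)=4.
Sorted degree sequence of G1: [6, 5, 5, 4, 4, 3, 2, 2, 1].
Degrees in G2: deg(0)=4, deg(1)=4, deg(2)=4, deg(3)=4, deg(4)=5, deg(5)=4, deg(6)=5, deg(7)=5, deg(8)=3.
Sorted degree sequence of G2: [5, 5, 5, 4, 4, 4, 4, 4, 3].
The (sorted) degree sequence is an isomorphism invariant, so since G1 and G2 have different degree sequences they cannot be isomorphic.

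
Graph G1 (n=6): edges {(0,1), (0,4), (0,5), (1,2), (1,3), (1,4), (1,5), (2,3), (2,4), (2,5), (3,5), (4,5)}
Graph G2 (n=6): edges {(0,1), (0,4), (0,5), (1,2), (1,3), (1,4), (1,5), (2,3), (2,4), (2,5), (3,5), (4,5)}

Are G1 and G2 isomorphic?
Yes, isomorphic

The graphs are isomorphic.
One valid mapping φ: V(G1) → V(G2): 0→3, 1→5, 2→4, 3→0, 4→2, 5→1

Verify φ preserves adjacency — for each edge of G1, its image is an edge of G2:
  (0,1) → (φ(0),φ(1)) = (3,5) ∈ E(G2) ✓
  (0,4) → (φ(0),φ(4)) = (2,3) ∈ E(G2) ✓
  (0,5) → (φ(0),φ(5)) = (1,3) ∈ E(G2) ✓
  (1,2) → (φ(1),φ(2)) = (4,5) ∈ E(G2) ✓
  (1,3) → (φ(1),φ(3)) = (0,5) ∈ E(G2) ✓
  (1,4) → (φ(1),φ(4)) = (2,5) ∈ E(G2) ✓
  (1,5) → (φ(1),φ(5)) = (1,5) ∈ E(G2) ✓
  (2,3) → (φ(2),φ(3)) = (0,4) ∈ E(G2) ✓
  (2,4) → (φ(2),φ(4)) = (2,4) ∈ E(G2) ✓
  (2,5) → (φ(2),φ(5)) = (1,4) ∈ E(G2) ✓
  (3,5) → (φ(3),φ(5)) = (0,1) ∈ E(G2) ✓
  (4,5) → (φ(4),φ(5)) = (1,2) ∈ E(G2) ✓
All 12 edges of G1 map to edges of G2, and |E(G1)| = |E(G2)| = 12, so φ is a bijection on edges as well as vertices. Hence G1 ≅ G2.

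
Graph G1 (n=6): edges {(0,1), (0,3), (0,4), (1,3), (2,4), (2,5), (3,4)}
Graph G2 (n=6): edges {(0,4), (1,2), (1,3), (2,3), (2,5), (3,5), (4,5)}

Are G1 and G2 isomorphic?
Yes, isomorphic

The graphs are isomorphic.
One valid mapping φ: V(G1) → V(G2): 0→3, 1→1, 2→4, 3→2, 4→5, 5→0

Verify φ preserves adjacency — for each edge of G1, its image is an edge of G2:
  (0,1) → (φ(0),φ(1)) = (1,3) ∈ E(G2) ✓
  (0,3) → (φ(0),φ(3)) = (2,3) ∈ E(G2) ✓
  (0,4) → (φ(0),φ(4)) = (3,5) ∈ E(G2) ✓
  (1,3) → (φ(1),φ(3)) = (1,2) ∈ E(G2) ✓
  (2,4) → (φ(2),φ(4)) = (4,5) ∈ E(G2) ✓
  (2,5) → (φ(2),φ(5)) = (0,4) ∈ E(G2) ✓
  (3,4) → (φ(3),φ(4)) = (2,5) ∈ E(G2) ✓
All 7 edges of G1 map to edges of G2, and |E(G1)| = |E(G2)| = 7, so φ is a bijection on edges as well as vertices. Hence G1 ≅ G2.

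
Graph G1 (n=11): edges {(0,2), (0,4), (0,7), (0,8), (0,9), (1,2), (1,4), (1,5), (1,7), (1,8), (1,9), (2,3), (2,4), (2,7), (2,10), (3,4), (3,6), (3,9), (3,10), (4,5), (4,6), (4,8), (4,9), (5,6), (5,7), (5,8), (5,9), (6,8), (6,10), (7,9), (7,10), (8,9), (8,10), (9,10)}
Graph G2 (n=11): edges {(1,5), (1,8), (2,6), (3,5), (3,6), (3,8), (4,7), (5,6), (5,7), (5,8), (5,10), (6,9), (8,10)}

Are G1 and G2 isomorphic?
No, not isomorphic

The graphs are NOT isomorphic.

Connected components of G1: 1 component(s) with vertex sets [[0, 1, 2, 3, 4, 5, 6, 7, 8, 9, 10]], sizes [11].
Connected components of G2: 2 component(s) with vertex sets [[0], [1, 2, 3, 4, 5, 6, 7, 8, 9, 10]], sizes [1, 10].
The number of connected components (and the multiset of component sizes) is an isomorphism invariant — an isomorphism maps each component of G1 bijectively onto a component of G2. Since G1 has 1 component(s) and G2 has 2, they cannot be isomorphic.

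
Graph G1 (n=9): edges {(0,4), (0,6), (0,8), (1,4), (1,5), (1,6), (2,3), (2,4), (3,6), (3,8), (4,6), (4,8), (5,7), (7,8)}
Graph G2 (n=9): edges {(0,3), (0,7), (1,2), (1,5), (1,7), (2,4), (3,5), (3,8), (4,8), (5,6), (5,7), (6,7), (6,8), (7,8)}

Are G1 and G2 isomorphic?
Yes, isomorphic

The graphs are isomorphic.
One valid mapping φ: V(G1) → V(G2): 0→6, 1→1, 2→0, 3→3, 4→7, 5→2, 6→5, 7→4, 8→8

Verify φ preserves adjacency — for each edge of G1, its image is an edge of G2:
  (0,4) → (φ(0),φ(4)) = (6,7) ∈ E(G2) ✓
  (0,6) → (φ(0),φ(6)) = (5,6) ∈ E(G2) ✓
  (0,8) → (φ(0),φ(8)) = (6,8) ∈ E(G2) ✓
  (1,4) → (φ(1),φ(4)) = (1,7) ∈ E(G2) ✓
  (1,5) → (φ(1),φ(5)) = (1,2) ∈ E(G2) ✓
  (1,6) → (φ(1),φ(6)) = (1,5) ∈ E(G2) ✓
  (2,3) → (φ(2),φ(3)) = (0,3) ∈ E(G2) ✓
  (2,4) → (φ(2),φ(4)) = (0,7) ∈ E(G2) ✓
  (3,6) → (φ(3),φ(6)) = (3,5) ∈ E(G2) ✓
  (3,8) → (φ(3),φ(8)) = (3,8) ∈ E(G2) ✓
  (4,6) → (φ(4),φ(6)) = (5,7) ∈ E(G2) ✓
  (4,8) → (φ(4),φ(8)) = (7,8) ∈ E(G2) ✓
  (5,7) → (φ(5),φ(7)) = (2,4) ∈ E(G2) ✓
  (7,8) → (φ(7),φ(8)) = (4,8) ∈ E(G2) ✓
All 14 edges of G1 map to edges of G2, and |E(G1)| = |E(G2)| = 14, so φ is a bijection on edges as well as vertices. Hence G1 ≅ G2.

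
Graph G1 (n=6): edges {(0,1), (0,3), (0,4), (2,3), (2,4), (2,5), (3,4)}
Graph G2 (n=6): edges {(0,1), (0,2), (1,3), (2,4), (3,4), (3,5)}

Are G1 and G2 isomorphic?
No, not isomorphic

The graphs are NOT isomorphic.

Counting triangles (3-cliques): G1 has 2, G2 has 0.
Triangle count is an isomorphism invariant, so differing triangle counts rule out isomorphism.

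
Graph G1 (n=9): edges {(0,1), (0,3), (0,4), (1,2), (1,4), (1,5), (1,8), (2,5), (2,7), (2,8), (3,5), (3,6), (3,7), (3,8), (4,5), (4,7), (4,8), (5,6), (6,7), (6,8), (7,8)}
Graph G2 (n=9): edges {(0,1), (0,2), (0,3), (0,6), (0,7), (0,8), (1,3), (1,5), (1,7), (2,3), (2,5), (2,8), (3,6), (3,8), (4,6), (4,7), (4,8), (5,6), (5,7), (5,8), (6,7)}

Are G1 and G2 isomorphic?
Yes, isomorphic

The graphs are isomorphic.
One valid mapping φ: V(G1) → V(G2): 0→4, 1→7, 2→1, 3→8, 4→6, 5→5, 6→2, 7→3, 8→0

Verify φ preserves adjacency — for each edge of G1, its image is an edge of G2:
  (0,1) → (φ(0),φ(1)) = (4,7) ∈ E(G2) ✓
  (0,3) → (φ(0),φ(3)) = (4,8) ∈ E(G2) ✓
  (0,4) → (φ(0),φ(4)) = (4,6) ∈ E(G2) ✓
  (1,2) → (φ(1),φ(2)) = (1,7) ∈ E(G2) ✓
  (1,4) → (φ(1),φ(4)) = (6,7) ∈ E(G2) ✓
  (1,5) → (φ(1),φ(5)) = (5,7) ∈ E(G2) ✓
  (1,8) → (φ(1),φ(8)) = (0,7) ∈ E(G2) ✓
  (2,5) → (φ(2),φ(5)) = (1,5) ∈ E(G2) ✓
  (2,7) → (φ(2),φ(7)) = (1,3) ∈ E(G2) ✓
  (2,8) → (φ(2),φ(8)) = (0,1) ∈ E(G2) ✓
  (3,5) → (φ(3),φ(5)) = (5,8) ∈ E(G2) ✓
  (3,6) → (φ(3),φ(6)) = (2,8) ∈ E(G2) ✓
  (3,7) → (φ(3),φ(7)) = (3,8) ∈ E(G2) ✓
  (3,8) → (φ(3),φ(8)) = (0,8) ∈ E(G2) ✓
  (4,5) → (φ(4),φ(5)) = (5,6) ∈ E(G2) ✓
  (4,7) → (φ(4),φ(7)) = (3,6) ∈ E(G2) ✓
  (4,8) → (φ(4),φ(8)) = (0,6) ∈ E(G2) ✓
  (5,6) → (φ(5),φ(6)) = (2,5) ∈ E(G2) ✓
  (6,7) → (φ(6),φ(7)) = (2,3) ∈ E(G2) ✓
  (6,8) → (φ(6),φ(8)) = (0,2) ∈ E(G2) ✓
  (7,8) → (φ(7),φ(8)) = (0,3) ∈ E(G2) ✓
All 21 edges of G1 map to edges of G2, and |E(G1)| = |E(G2)| = 21, so φ is a bijection on edges as well as vertices. Hence G1 ≅ G2.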